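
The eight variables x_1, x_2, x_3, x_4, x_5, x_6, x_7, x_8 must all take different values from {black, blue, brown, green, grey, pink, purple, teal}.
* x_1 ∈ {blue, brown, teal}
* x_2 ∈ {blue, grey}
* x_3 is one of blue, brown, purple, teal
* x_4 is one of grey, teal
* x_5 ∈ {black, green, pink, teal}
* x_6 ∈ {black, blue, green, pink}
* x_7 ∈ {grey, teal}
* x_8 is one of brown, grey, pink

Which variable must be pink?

The 8 variables draw from only 8 values {black, blue, brown, green, grey, pink, purple, teal}, so each is used; only x_3 can be purple, hence x_3 = purple.
x_4 and x_7 between them cover only {grey, teal} — a naked pair. Remove those values from x_1, x_2, x_5, x_8.
x_2 has just one choice, so x_2 = blue. Remove blue from x_1, x_6.
x_1 must be brown (only option left). Strike brown from x_8.
So pink goes to x_8.

x_8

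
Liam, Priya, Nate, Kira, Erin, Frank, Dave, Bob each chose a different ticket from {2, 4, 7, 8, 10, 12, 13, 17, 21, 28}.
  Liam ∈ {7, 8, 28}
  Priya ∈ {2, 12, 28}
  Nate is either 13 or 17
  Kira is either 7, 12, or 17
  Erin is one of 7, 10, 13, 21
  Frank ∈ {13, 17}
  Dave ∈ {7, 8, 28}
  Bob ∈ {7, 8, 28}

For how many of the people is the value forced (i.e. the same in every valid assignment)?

2

Nate and Frank share exactly the 2 values {13, 17}; by pigeonhole those values go to them, so strike 13, 17 from Kira, Erin.
The 3 variables Liam, Dave, Bob are confined to {7, 8, 28}, which locks those values in; drop them from Priya, Kira, Erin.
Kira has just one choice, so Kira = 12. Strike 12 from Priya.
Priya's domain is down to {2}, so Priya = 2.
Determined: Priya=2, Kira=12. The other people each still have more than one consistent value. That makes 2.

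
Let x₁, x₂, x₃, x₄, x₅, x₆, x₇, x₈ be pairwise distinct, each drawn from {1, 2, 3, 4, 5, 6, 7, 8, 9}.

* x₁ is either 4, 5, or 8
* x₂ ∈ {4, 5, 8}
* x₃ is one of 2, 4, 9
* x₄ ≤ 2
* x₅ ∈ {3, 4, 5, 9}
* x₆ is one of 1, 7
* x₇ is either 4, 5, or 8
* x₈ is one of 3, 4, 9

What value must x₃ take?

The 8 variables together cover exactly {1, 2, 3, 4, 5, 7, 8, 9} — 8 values for 8 variables — and 7 appears only in x₆'s list, so x₆ = 7.
The 7 still-open variables together cover exactly {1, 2, 3, 4, 5, 8, 9} — 7 values for 7 variables — and 1 appears only in x₄'s list, so x₄ = 1.
Among the 6 still-open variables, 2 fits only x₃ (and all 6 values in {2, 3, 4, 5, 8, 9} must be used), so x₃ = 2.

2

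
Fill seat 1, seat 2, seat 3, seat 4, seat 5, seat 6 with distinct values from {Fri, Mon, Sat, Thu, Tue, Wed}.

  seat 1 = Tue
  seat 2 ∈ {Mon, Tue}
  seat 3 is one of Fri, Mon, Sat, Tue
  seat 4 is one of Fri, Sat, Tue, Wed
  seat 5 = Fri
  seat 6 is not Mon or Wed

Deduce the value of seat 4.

Wed

seat 1 must be Tue (only option left). Remove Tue from seat 2, seat 3, seat 4, seat 6.
seat 2 has just one choice, so seat 2 = Mon. Eliminate Mon elsewhere: seat 3.
seat 5's domain is down to {Fri}, so seat 5 = Fri. Remove Fri from seat 3, seat 4, seat 6.
seat 3 has just one choice, so seat 3 = Sat. Strike Sat from seat 4, seat 6.
So seat 4 = Wed.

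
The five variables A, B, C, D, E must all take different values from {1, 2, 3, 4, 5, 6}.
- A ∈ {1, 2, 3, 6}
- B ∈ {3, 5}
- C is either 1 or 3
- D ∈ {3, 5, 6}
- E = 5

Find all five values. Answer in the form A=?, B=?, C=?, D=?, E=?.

A=2, B=3, C=1, D=6, E=5

E must be 5 (only option left). Strike 5 from B, D.
B has just one choice, so B = 3. Strike 3 from A, C, D.
C must be 1 (only option left). So A can't be 1.
D must be 6 (only option left). Strike 6 from A.
That leaves A = 2.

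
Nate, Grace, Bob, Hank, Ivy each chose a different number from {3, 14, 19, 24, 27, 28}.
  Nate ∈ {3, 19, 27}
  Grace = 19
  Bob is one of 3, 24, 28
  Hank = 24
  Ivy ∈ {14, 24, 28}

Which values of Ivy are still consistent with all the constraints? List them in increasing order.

Grace has just one choice, so Grace = 19. Eliminate 19 elsewhere: Nate.
Hank's domain is down to {24}, so Hank = 24. Remove 24 from Bob, Ivy.
No further eliminations apply; Ivy can still be any of 14, 28.

14, 28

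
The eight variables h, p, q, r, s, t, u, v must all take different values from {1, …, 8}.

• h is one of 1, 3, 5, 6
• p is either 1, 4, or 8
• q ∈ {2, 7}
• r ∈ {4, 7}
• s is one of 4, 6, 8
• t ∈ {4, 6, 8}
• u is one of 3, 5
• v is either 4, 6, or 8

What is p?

The 8 variables draw from only 8 values {1, 2, 3, 4, 5, 6, 7, 8}, so each is used; only q can be 2, hence q = 2.
The 7 still-open variables together cover exactly {1, 3, 4, 5, 6, 7, 8} — 7 values for 7 variables — and 7 appears only in r's list, so r = 7.
The 3 variables s, t, v are confined to {4, 6, 8}, which locks those values in; drop them from h, p.
So p = 1.

1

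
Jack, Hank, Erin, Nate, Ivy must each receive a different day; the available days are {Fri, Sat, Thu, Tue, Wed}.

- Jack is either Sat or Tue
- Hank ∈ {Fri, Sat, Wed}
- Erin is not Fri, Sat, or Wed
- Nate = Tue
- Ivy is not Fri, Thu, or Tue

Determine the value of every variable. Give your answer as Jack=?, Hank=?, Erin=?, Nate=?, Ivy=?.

Jack=Sat, Hank=Fri, Erin=Thu, Nate=Tue, Ivy=Wed

Nate has just one choice, so Nate = Tue. Strike Tue from Jack, Erin.
That leaves Jack = Sat. So Hank, Ivy can't be Sat.
That leaves Erin = Thu.
Ivy must be Wed (only option left). Eliminate Wed elsewhere: Hank.
That leaves Hank = Fri.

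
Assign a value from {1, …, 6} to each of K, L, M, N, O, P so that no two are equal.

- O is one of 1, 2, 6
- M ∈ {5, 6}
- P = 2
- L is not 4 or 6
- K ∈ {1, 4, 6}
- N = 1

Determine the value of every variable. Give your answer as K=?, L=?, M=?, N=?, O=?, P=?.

K=4, L=3, M=5, N=1, O=6, P=2

N must be 1 (only option left). Remove 1 from K, L, O.
That leaves P = 2. So L, O can't be 2.
O has just one choice, so O = 6. Remove 6 from K, M.
K has just one choice, so K = 4.
M must be 5 (only option left). Strike 5 from L.
That leaves L = 3.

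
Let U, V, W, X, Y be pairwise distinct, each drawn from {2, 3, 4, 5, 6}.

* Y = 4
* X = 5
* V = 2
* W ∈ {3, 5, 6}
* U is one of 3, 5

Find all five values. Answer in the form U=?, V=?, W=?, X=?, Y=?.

U=3, V=2, W=6, X=5, Y=4

V must be 2 (only option left).
X has just one choice, so X = 5. Strike 5 from U, W.
Y must be 4 (only option left).
That leaves U = 3. Remove 3 from W.
W has just one choice, so W = 6.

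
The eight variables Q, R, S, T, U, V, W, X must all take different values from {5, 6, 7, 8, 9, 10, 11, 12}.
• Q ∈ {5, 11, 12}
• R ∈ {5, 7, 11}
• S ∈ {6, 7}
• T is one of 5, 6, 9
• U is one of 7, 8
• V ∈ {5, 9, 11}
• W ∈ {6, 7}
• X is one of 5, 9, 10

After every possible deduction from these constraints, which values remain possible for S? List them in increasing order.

6, 7

Among the 8 variables, 8 fits only U (and all 8 values in {5, 6, 7, 8, 9, 10, 11, 12} must be used), so U = 8.
The 7 still-open variables draw from only 7 values {5, 6, 7, 9, 10, 11, 12}, so each is used; only X can be 10, hence X = 10.
The 6 still-open variables draw from only 6 values {5, 6, 7, 9, 11, 12}, so each is used; only Q can be 12, hence Q = 12.
S and W share exactly the 2 values {6, 7}; by pigeonhole those values go to them, so strike 6, 7 from R, T.
No further eliminations apply; S can still be any of 6, 7.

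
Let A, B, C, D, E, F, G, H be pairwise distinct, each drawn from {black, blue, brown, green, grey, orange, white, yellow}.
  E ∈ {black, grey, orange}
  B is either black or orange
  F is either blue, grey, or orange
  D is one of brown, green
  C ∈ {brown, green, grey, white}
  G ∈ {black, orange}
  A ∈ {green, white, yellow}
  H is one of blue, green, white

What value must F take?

blue

The 8 variables together cover exactly {black, blue, brown, green, grey, orange, white, yellow} — 8 values for 8 variables — and yellow appears only in A's list, so A = yellow.
The 2 variables B and G are confined to {black, orange}, which locks those values in; drop them from E, F.
E's domain is down to {grey}, so E = grey. Remove grey from C, F.
So F = blue.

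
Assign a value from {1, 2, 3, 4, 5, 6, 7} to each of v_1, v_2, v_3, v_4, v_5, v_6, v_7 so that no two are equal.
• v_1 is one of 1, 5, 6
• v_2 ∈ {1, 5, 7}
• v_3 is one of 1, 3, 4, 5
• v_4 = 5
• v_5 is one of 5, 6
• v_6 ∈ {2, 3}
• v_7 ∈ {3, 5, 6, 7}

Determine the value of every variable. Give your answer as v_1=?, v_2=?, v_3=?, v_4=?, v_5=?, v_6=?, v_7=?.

v_1=1, v_2=7, v_3=4, v_4=5, v_5=6, v_6=2, v_7=3

v_4's domain is down to {5}, so v_4 = 5. Eliminate 5 elsewhere: v_1, v_2, v_3, v_5, v_7.
v_5 has just one choice, so v_5 = 6. Eliminate 6 elsewhere: v_1, v_7.
v_1's domain is down to {1}, so v_1 = 1. Remove 1 from v_2, v_3.
v_2 has just one choice, so v_2 = 7. Remove 7 from v_7.
v_7 must be 3 (only option left). Eliminate 3 elsewhere: v_3, v_6.
v_3 has just one choice, so v_3 = 4.
That leaves v_6 = 2.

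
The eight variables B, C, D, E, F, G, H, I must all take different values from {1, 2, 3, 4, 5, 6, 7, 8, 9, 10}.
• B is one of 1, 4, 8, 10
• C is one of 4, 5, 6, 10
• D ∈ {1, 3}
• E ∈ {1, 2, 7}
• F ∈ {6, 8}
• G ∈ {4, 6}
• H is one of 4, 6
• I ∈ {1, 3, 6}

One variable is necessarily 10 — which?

B

The 2 variables G and H are confined to {4, 6}, which locks those values in; drop them from B, C, F, I.
F must be 8 (only option left). Eliminate 8 elsewhere: B.
D and I share exactly the 2 values {1, 3}; by pigeonhole those values go to them, so strike 1, 3 from B, E.
So 10 goes to B.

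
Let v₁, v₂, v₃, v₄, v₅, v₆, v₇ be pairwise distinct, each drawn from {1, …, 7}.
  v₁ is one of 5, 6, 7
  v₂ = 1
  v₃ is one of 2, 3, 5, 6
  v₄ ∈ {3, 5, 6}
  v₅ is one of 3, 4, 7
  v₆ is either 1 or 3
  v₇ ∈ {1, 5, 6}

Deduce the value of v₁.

7

v₂'s domain is down to {1}, so v₂ = 1. Strike 1 from v₆, v₇.
v₆'s domain is down to {3}, so v₆ = 3. Eliminate 3 elsewhere: v₃, v₄, v₅.
The 5 still-open variables together cover exactly {2, 4, 5, 6, 7} — 5 values for 5 variables — and 2 appears only in v₃'s list, so v₃ = 2.
The 4 still-open variables together cover exactly {4, 5, 6, 7} — 4 values for 4 variables — and 4 appears only in v₅'s list, so v₅ = 4.
The 3 still-open variables draw from only 3 values {5, 6, 7}, so each is used; only v₁ can be 7, hence v₁ = 7.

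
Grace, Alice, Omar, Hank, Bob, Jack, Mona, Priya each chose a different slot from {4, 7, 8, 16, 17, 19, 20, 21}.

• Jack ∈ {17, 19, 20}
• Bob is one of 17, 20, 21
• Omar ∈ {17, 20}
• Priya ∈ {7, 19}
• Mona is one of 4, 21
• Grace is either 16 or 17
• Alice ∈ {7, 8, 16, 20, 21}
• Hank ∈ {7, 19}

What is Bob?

The 8 variables draw from only 8 values {4, 7, 8, 16, 17, 19, 20, 21}, so each is used; only Mona can be 4, hence Mona = 4.
The 7 still-open variables draw from only 7 values {7, 8, 16, 17, 19, 20, 21}, so each is used; only Alice can be 8, hence Alice = 8.
The 6 still-open variables together cover exactly {7, 16, 17, 19, 20, 21} — 6 values for 6 variables — and 16 appears only in Grace's list, so Grace = 16.
Among the 5 still-open variables, 21 fits only Bob (and all 5 values in {7, 17, 19, 20, 21} must be used), so Bob = 21.

21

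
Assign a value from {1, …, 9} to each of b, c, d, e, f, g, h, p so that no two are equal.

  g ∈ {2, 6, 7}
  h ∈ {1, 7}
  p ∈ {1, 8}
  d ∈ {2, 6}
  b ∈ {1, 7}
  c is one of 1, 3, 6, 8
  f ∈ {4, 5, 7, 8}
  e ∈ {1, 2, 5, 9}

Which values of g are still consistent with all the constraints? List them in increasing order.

The 2 variables b and h are confined to {1, 7}, which locks those values in; drop them from c, e, f, g, p.
p has just one choice, so p = 8. So c, f can't be 8.
The 2 variables d and g are confined to {2, 6}, which locks those values in; drop them from c, e.
c's domain is down to {3}, so c = 3.
No further eliminations apply; g can still be any of 2, 6.

2, 6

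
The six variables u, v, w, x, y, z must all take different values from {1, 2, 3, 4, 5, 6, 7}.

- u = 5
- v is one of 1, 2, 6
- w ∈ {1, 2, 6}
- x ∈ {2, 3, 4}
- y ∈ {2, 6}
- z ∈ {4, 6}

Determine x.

3

u must be 5 (only option left).
The 5 still-open variables together cover exactly {1, 2, 3, 4, 6} — 5 values for 5 variables — and 3 appears only in x's list, so x = 3.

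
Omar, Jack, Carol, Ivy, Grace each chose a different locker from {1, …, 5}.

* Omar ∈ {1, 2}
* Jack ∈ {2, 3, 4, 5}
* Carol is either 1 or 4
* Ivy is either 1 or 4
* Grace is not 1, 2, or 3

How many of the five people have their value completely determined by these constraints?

3

The 5 variables draw from only 5 values {1, 2, 3, 4, 5}, so each is used; only Jack can be 3, hence Jack = 3.
The 4 still-open variables draw from only 4 values {1, 2, 4, 5}, so each is used; only Omar can be 2, hence Omar = 2.
Among the 3 still-open variables, 5 fits only Grace (and all 3 values in {1, 4, 5} must be used), so Grace = 5.
Determined: Omar=2, Jack=3, Grace=5. The other people each still have more than one consistent value. That makes 3.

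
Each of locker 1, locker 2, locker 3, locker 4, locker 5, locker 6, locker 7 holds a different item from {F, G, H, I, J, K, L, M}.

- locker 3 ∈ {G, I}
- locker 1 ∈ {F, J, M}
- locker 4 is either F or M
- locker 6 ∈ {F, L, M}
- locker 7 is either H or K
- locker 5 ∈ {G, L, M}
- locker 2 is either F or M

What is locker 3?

I

The 2 variables locker 2 and locker 4 are confined to {F, M}, which locks those values in; drop them from locker 1, locker 5, locker 6.
locker 1's domain is down to {J}, so locker 1 = J.
locker 6 must be L (only option left). So locker 5 can't be L.
locker 5's domain is down to {G}, so locker 5 = G. Remove G from locker 3.
So locker 3 = I.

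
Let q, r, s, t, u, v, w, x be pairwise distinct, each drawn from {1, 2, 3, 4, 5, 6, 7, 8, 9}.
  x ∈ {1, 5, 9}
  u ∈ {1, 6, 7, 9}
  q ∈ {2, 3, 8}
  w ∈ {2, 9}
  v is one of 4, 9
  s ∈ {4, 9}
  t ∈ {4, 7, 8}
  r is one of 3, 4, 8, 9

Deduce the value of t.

s and v share exactly the 2 values {4, 9}; by pigeonhole those values go to them, so strike 4, 9 from r, t, u, w, x.
That leaves w = 2. Eliminate 2 elsewhere: q.
The 2 variables q and r are confined to {3, 8}, which locks those values in; drop them from t.
So t = 7.

7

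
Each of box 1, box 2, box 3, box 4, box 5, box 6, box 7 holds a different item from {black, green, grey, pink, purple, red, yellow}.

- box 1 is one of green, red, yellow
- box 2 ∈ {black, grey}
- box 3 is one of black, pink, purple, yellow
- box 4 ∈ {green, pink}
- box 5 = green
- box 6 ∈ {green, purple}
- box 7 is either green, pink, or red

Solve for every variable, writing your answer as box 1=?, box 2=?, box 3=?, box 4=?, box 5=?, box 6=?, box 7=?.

box 1=yellow, box 2=grey, box 3=black, box 4=pink, box 5=green, box 6=purple, box 7=red

box 5 has just one choice, so box 5 = green. Remove green from box 1, box 4, box 6, box 7.
box 6 must be purple (only option left). Eliminate purple elsewhere: box 3.
box 4 has just one choice, so box 4 = pink. Remove pink from box 3, box 7.
box 7 has just one choice, so box 7 = red. Eliminate red elsewhere: box 1.
That leaves box 1 = yellow. Strike yellow from box 3.
box 3 must be black (only option left). Remove black from box 2.
That leaves box 2 = grey.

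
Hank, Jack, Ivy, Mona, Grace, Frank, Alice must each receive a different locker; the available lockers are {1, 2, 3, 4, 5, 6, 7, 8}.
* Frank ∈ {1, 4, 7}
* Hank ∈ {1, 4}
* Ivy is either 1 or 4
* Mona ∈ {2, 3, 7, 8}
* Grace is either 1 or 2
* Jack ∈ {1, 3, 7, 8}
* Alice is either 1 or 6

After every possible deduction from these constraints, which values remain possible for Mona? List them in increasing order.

Among the 7 variables, 6 fits only Alice (and all 7 values in {1, 2, 3, 4, 6, 7, 8} must be used), so Alice = 6.
Hank and Ivy share exactly the 2 values {1, 4}; by pigeonhole those values go to them, so strike 1, 4 from Jack, Grace, Frank.
Grace has just one choice, so Grace = 2. So Mona can't be 2.
That leaves Frank = 7. Strike 7 from Jack, Mona.
No further eliminations apply; Mona can still be any of 3, 8.

3, 8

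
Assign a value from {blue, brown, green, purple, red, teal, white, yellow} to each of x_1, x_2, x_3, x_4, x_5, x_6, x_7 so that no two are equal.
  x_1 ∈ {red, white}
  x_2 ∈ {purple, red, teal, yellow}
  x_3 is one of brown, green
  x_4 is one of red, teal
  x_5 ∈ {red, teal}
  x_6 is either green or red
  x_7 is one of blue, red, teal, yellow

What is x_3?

The 2 variables x_4 and x_5 are confined to {red, teal}, which locks those values in; drop them from x_1, x_2, x_6, x_7.
x_1's domain is down to {white}, so x_1 = white.
x_6 has just one choice, so x_6 = green. Remove green from x_3.
So x_3 = brown.

brown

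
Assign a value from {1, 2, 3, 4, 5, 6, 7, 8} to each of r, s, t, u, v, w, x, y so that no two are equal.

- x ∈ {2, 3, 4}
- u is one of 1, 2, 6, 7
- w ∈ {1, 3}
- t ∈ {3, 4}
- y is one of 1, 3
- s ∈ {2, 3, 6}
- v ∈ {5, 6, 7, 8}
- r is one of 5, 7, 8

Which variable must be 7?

u

The 2 variables w and y are confined to {1, 3}, which locks those values in; drop them from s, t, u, x.
t has just one choice, so t = 4. Strike 4 from x.
x's domain is down to {2}, so x = 2. Remove 2 from s, u.
s's domain is down to {6}, so s = 6. So u, v can't be 6.
So 7 goes to u.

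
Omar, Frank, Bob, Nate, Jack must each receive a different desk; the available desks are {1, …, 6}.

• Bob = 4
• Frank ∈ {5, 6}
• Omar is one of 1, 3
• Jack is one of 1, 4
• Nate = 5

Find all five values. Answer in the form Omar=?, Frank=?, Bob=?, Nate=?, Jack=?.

Bob must be 4 (only option left). Strike 4 from Jack.
Nate must be 5 (only option left). Eliminate 5 elsewhere: Frank.
Jack's domain is down to {1}, so Jack = 1. Strike 1 from Omar.
Omar's domain is down to {3}, so Omar = 3.
Frank must be 6 (only option left).

Omar=3, Frank=6, Bob=4, Nate=5, Jack=1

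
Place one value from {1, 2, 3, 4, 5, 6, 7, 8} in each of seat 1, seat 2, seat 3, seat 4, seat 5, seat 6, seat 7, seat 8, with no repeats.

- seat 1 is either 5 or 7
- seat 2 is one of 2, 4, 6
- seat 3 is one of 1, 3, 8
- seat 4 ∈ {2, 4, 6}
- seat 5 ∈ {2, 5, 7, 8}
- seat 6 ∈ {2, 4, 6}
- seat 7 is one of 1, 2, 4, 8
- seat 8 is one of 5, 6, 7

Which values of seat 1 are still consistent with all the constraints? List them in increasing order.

Among the 8 variables, 3 fits only seat 3 (and all 8 values in {1, 2, 3, 4, 5, 6, 7, 8} must be used), so seat 3 = 3.
The 7 still-open variables together cover exactly {1, 2, 4, 5, 6, 7, 8} — 7 values for 7 variables — and 1 appears only in seat 7's list, so seat 7 = 1.
Among the 6 still-open variables, 8 fits only seat 5 (and all 6 values in {2, 4, 5, 6, 7, 8} must be used), so seat 5 = 8.
The 3 variables seat 2, seat 4, seat 6 are confined to {2, 4, 6}, which locks those values in; drop them from seat 8.
No further eliminations apply; seat 1 can still be any of 5, 7.

5, 7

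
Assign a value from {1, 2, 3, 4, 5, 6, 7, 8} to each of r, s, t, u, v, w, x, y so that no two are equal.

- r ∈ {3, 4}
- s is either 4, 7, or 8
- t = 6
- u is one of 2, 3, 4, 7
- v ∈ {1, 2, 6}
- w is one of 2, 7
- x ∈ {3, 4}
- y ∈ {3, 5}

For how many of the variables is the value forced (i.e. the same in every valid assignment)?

4

t must be 6 (only option left). Eliminate 6 elsewhere: v.
The 7 still-open variables draw from only 7 values {1, 2, 3, 4, 5, 7, 8}, so each is used; only v can be 1, hence v = 1.
The 6 still-open variables together cover exactly {2, 3, 4, 5, 7, 8} — 6 values for 6 variables — and 5 appears only in y's list, so y = 5.
Among the 5 still-open variables, 8 fits only s (and all 5 values in {2, 3, 4, 7, 8} must be used), so s = 8.
r and x between them cover only {3, 4} — a naked pair. Remove those values from u.
Determined: s=8, t=6, v=1, y=5. The other variables each still have more than one consistent value. That makes 4.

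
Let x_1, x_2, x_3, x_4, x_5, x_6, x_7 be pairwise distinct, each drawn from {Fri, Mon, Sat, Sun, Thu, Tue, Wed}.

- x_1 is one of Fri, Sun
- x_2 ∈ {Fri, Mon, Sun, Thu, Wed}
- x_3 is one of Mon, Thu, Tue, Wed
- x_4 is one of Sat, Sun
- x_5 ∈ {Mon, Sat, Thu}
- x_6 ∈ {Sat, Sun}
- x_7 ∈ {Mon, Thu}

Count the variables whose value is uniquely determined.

Among the 7 variables, Tue fits only x_3 (and all 7 values in {Fri, Mon, Sat, Sun, Thu, Tue, Wed} must be used), so x_3 = Tue.
The 6 still-open variables draw from only 6 values {Fri, Mon, Sat, Sun, Thu, Wed}, so each is used; only x_2 can be Wed, hence x_2 = Wed.
The 5 still-open variables draw from only 5 values {Fri, Mon, Sat, Sun, Thu}, so each is used; only x_1 can be Fri, hence x_1 = Fri.
x_4 and x_6 share exactly the 2 values {Sat, Sun}; by pigeonhole those values go to them, so strike Sat, Sun from x_5.
Determined: x_1=Fri, x_2=Wed, x_3=Tue. The other variables each still have more than one consistent value. That makes 3.

3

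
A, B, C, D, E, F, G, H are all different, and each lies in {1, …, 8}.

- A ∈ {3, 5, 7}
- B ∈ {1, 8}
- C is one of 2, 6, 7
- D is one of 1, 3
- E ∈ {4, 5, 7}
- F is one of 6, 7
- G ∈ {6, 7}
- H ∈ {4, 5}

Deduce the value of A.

The 8 variables draw from only 8 values {1, 2, 3, 4, 5, 6, 7, 8}, so each is used; only C can be 2, hence C = 2.
The 7 still-open variables draw from only 7 values {1, 3, 4, 5, 6, 7, 8}, so each is used; only B can be 8, hence B = 8.
Among the 6 still-open variables, 1 fits only D (and all 6 values in {1, 3, 4, 5, 6, 7} must be used), so D = 1.
Among the 5 still-open variables, 3 fits only A (and all 5 values in {3, 4, 5, 6, 7} must be used), so A = 3.

3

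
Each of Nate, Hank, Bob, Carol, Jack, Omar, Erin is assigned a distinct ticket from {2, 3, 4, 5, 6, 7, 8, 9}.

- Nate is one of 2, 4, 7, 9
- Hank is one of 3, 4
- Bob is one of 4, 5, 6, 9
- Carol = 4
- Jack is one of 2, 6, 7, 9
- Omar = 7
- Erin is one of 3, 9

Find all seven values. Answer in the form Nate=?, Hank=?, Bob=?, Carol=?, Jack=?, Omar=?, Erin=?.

Nate=2, Hank=3, Bob=5, Carol=4, Jack=6, Omar=7, Erin=9

Carol's domain is down to {4}, so Carol = 4. Eliminate 4 elsewhere: Nate, Hank, Bob.
Omar's domain is down to {7}, so Omar = 7. Remove 7 from Nate, Jack.
Hank must be 3 (only option left). So Erin can't be 3.
That leaves Erin = 9. Strike 9 from Nate, Bob, Jack.
Nate's domain is down to {2}, so Nate = 2. Eliminate 2 elsewhere: Jack.
That leaves Jack = 6. Strike 6 from Bob.
Bob's domain is down to {5}, so Bob = 5.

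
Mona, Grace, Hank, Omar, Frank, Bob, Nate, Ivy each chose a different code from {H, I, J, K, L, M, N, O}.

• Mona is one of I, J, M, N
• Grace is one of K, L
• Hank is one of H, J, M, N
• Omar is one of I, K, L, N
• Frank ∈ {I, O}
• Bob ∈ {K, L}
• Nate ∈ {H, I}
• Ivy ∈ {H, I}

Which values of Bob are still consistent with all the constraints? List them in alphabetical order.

Among the 8 variables, O fits only Frank (and all 8 values in {H, I, J, K, L, M, N, O} must be used), so Frank = O.
The 2 variables Grace and Bob are confined to {K, L}, which locks those values in; drop them from Omar.
Nate and Ivy share exactly the 2 values {H, I}; by pigeonhole those values go to them, so strike H, I from Mona, Hank, Omar.
That leaves Omar = N. Remove N from Mona, Hank.
No further eliminations apply; Bob can still be any of K, L.

K, L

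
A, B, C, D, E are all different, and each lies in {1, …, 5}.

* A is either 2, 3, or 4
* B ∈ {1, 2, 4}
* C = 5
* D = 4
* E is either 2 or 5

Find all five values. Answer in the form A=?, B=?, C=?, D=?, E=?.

A=3, B=1, C=5, D=4, E=2

C must be 5 (only option left). Strike 5 from E.
D has just one choice, so D = 4. Strike 4 from A, B.
E's domain is down to {2}, so E = 2. Eliminate 2 elsewhere: A, B.
A has just one choice, so A = 3.
B must be 1 (only option left).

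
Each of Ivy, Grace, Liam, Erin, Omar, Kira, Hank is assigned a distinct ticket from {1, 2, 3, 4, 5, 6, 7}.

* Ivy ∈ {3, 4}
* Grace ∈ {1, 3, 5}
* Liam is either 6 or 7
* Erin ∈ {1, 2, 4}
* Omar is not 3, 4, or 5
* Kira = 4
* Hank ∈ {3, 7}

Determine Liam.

6

Kira must be 4 (only option left). Strike 4 from Ivy, Erin.
Ivy's domain is down to {3}, so Ivy = 3. Remove 3 from Grace, Hank.
That leaves Hank = 7. So Liam, Omar can't be 7.
So Liam = 6.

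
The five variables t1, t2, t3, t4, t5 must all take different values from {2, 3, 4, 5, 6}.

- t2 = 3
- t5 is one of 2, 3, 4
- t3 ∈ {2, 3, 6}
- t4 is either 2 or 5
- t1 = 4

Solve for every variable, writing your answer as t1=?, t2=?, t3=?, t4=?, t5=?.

t1 has just one choice, so t1 = 4. Remove 4 from t5.
t2's domain is down to {3}, so t2 = 3. Eliminate 3 elsewhere: t3, t5.
t5 has just one choice, so t5 = 2. Strike 2 from t3, t4.
t3 has just one choice, so t3 = 6.
t4 has just one choice, so t4 = 5.

t1=4, t2=3, t3=6, t4=5, t5=2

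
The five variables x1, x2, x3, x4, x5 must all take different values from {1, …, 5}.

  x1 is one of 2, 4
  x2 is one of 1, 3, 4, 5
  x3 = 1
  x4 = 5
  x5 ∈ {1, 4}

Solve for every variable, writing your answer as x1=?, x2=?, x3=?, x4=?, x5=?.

x1=2, x2=3, x3=1, x4=5, x5=4

x3 has just one choice, so x3 = 1. Remove 1 from x2, x5.
x4 must be 5 (only option left). Strike 5 from x2.
That leaves x5 = 4. Eliminate 4 elsewhere: x1, x2.
x1 must be 2 (only option left).
x2 must be 3 (only option left).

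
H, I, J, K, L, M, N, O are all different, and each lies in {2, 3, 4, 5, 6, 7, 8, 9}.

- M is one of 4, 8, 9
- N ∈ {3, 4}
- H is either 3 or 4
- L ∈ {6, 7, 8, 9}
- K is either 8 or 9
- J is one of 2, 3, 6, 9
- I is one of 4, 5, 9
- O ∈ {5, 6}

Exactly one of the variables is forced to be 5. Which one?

I

The 8 variables draw from only 8 values {2, 3, 4, 5, 6, 7, 8, 9}, so each is used; only J can be 2, hence J = 2.
The 7 still-open variables together cover exactly {3, 4, 5, 6, 7, 8, 9} — 7 values for 7 variables — and 7 appears only in L's list, so L = 7.
The 6 still-open variables draw from only 6 values {3, 4, 5, 6, 8, 9}, so each is used; only O can be 6, hence O = 6.
The 5 still-open variables draw from only 5 values {3, 4, 5, 8, 9}, so each is used; only I can be 5, hence I = 5.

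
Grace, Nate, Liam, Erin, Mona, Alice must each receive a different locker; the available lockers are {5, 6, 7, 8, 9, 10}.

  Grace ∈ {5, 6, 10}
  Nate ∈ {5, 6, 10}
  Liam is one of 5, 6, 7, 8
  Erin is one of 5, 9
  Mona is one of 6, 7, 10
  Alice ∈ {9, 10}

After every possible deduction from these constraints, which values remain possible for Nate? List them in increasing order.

Among the 6 variables, 8 fits only Liam (and all 6 values in {5, 6, 7, 8, 9, 10} must be used), so Liam = 8.
Among the 5 still-open variables, 7 fits only Mona (and all 5 values in {5, 6, 7, 9, 10} must be used), so Mona = 7.
No further eliminations apply; Nate can still be any of 5, 6, 10.

5, 6, 10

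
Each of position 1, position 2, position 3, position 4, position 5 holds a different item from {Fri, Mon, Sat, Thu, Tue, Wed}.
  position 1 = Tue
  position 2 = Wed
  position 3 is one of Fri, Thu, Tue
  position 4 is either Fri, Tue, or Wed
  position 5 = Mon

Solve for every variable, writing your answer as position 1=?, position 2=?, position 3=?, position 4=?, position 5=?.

position 1 has just one choice, so position 1 = Tue. Eliminate Tue elsewhere: position 3, position 4.
position 2 must be Wed (only option left). Remove Wed from position 4.
position 4's domain is down to {Fri}, so position 4 = Fri. Eliminate Fri elsewhere: position 3.
That leaves position 5 = Mon.
That leaves position 3 = Thu.

position 1=Tue, position 2=Wed, position 3=Thu, position 4=Fri, position 5=Mon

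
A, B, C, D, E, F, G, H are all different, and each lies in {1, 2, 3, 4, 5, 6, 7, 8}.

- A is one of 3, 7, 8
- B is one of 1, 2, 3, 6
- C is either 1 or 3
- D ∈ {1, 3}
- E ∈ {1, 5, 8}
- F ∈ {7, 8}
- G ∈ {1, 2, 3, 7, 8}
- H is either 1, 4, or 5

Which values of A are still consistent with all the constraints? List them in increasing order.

7, 8

The 8 variables together cover exactly {1, 2, 3, 4, 5, 6, 7, 8} — 8 values for 8 variables — and 4 appears only in H's list, so H = 4.
Among the 7 still-open variables, 5 fits only E (and all 7 values in {1, 2, 3, 5, 6, 7, 8} must be used), so E = 5.
The 6 still-open variables together cover exactly {1, 2, 3, 6, 7, 8} — 6 values for 6 variables — and 6 appears only in B's list, so B = 6.
The 5 still-open variables draw from only 5 values {1, 2, 3, 7, 8}, so each is used; only G can be 2, hence G = 2.
C and D between them cover only {1, 3} — a naked pair. Remove those values from A.
No further eliminations apply; A can still be any of 7, 8.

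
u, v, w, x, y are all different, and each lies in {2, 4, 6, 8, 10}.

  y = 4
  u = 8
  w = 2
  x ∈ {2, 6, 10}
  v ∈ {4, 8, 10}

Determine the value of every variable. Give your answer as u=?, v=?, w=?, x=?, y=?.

u's domain is down to {8}, so u = 8. Remove 8 from v.
w's domain is down to {2}, so w = 2. So x can't be 2.
y must be 4 (only option left). Remove 4 from v.
v has just one choice, so v = 10. Strike 10 from x.
x must be 6 (only option left).

u=8, v=10, w=2, x=6, y=4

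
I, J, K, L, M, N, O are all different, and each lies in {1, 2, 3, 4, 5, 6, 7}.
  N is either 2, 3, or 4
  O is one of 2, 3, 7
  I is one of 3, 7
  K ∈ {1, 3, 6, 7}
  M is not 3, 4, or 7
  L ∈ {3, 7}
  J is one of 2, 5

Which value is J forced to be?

5

Among the 7 variables, 4 fits only N (and all 7 values in {1, 2, 3, 4, 5, 6, 7} must be used), so N = 4.
I and L between them cover only {3, 7} — a naked pair. Remove those values from K, O.
O must be 2 (only option left). Strike 2 from J, M.
So J = 5.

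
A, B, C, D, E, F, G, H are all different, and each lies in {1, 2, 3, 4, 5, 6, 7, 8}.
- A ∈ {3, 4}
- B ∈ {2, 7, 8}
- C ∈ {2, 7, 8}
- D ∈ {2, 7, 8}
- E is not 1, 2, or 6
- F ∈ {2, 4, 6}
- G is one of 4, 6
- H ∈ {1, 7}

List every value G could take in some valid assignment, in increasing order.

4, 6

The 8 variables draw from only 8 values {1, 2, 3, 4, 5, 6, 7, 8}, so each is used; only H can be 1, hence H = 1.
Among the 7 still-open variables, 5 fits only E (and all 7 values in {2, 3, 4, 5, 6, 7, 8} must be used), so E = 5.
The 6 still-open variables draw from only 6 values {2, 3, 4, 6, 7, 8}, so each is used; only A can be 3, hence A = 3.
B, C, D share exactly the 3 values {2, 7, 8}; by pigeonhole those values go to them, so strike 2, 7, 8 from F.
No further eliminations apply; G can still be any of 4, 6.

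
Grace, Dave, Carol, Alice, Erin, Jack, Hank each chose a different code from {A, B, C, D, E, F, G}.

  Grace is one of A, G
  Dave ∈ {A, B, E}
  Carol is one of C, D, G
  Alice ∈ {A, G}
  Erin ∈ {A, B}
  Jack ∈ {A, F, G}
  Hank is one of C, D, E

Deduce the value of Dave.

E

The 7 variables draw from only 7 values {A, B, C, D, E, F, G}, so each is used; only Jack can be F, hence Jack = F.
Grace and Alice share exactly the 2 values {A, G}; by pigeonhole those values go to them, so strike A, G from Dave, Carol, Erin.
That leaves Erin = B. So Dave can't be B.
So Dave = E.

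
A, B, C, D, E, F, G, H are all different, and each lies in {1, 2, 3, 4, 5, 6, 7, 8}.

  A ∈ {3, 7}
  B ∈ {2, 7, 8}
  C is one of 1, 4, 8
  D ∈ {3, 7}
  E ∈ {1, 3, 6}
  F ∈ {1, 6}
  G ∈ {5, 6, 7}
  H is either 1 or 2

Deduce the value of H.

The 8 variables together cover exactly {1, 2, 3, 4, 5, 6, 7, 8} — 8 values for 8 variables — and 4 appears only in C's list, so C = 4.
The 7 still-open variables together cover exactly {1, 2, 3, 5, 6, 7, 8} — 7 values for 7 variables — and 5 appears only in G's list, so G = 5.
The 6 still-open variables draw from only 6 values {1, 2, 3, 6, 7, 8}, so each is used; only B can be 8, hence B = 8.
Among the 5 still-open variables, 2 fits only H (and all 5 values in {1, 2, 3, 6, 7} must be used), so H = 2.

2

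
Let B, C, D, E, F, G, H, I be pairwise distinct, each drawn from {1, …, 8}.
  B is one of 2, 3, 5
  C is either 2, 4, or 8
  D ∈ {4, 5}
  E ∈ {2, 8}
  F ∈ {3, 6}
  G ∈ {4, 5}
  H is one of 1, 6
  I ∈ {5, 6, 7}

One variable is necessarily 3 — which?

The 8 variables draw from only 8 values {1, 2, 3, 4, 5, 6, 7, 8}, so each is used; only H can be 1, hence H = 1.
The 7 still-open variables together cover exactly {2, 3, 4, 5, 6, 7, 8} — 7 values for 7 variables — and 7 appears only in I's list, so I = 7.
Among the 6 still-open variables, 6 fits only F (and all 6 values in {2, 3, 4, 5, 6, 8} must be used), so F = 6.
The 5 still-open variables together cover exactly {2, 3, 4, 5, 8} — 5 values for 5 variables — and 3 appears only in B's list, so B = 3.

B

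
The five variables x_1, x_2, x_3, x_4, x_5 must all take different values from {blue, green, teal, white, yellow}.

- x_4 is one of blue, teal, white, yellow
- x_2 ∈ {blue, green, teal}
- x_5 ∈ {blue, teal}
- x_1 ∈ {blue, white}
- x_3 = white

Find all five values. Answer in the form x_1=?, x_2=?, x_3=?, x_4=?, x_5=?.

x_1=blue, x_2=green, x_3=white, x_4=yellow, x_5=teal

x_3's domain is down to {white}, so x_3 = white. Eliminate white elsewhere: x_1, x_4.
x_1 must be blue (only option left). Remove blue from x_2, x_4, x_5.
x_5 has just one choice, so x_5 = teal. Remove teal from x_2, x_4.
x_2's domain is down to {green}, so x_2 = green.
That leaves x_4 = yellow.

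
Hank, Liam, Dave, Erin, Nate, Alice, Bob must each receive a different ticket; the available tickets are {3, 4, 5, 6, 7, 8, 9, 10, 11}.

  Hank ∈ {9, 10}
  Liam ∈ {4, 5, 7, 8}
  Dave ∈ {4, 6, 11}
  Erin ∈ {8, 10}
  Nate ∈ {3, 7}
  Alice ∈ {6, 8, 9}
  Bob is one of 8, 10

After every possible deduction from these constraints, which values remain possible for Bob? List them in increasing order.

8, 10

The 2 variables Erin and Bob are confined to {8, 10}, which locks those values in; drop them from Hank, Liam, Alice.
Hank has just one choice, so Hank = 9. Strike 9 from Alice.
Alice's domain is down to {6}, so Alice = 6. Remove 6 from Dave.
No further eliminations apply; Bob can still be any of 8, 10.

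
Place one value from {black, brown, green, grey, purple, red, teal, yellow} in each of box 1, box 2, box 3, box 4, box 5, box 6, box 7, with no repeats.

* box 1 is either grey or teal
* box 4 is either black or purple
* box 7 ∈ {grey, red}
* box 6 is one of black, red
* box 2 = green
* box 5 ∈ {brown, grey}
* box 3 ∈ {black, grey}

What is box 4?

purple

box 2's domain is down to {green}, so box 2 = green.
The 6 still-open variables draw from only 6 values {black, brown, grey, purple, red, teal}, so each is used; only box 5 can be brown, hence box 5 = brown.
The 5 still-open variables together cover exactly {black, grey, purple, red, teal} — 5 values for 5 variables — and purple appears only in box 4's list, so box 4 = purple.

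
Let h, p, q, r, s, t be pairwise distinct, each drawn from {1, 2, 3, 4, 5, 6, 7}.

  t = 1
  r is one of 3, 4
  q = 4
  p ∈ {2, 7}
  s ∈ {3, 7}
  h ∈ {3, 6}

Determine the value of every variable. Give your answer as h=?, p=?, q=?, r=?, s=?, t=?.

q's domain is down to {4}, so q = 4. Eliminate 4 elsewhere: r.
That leaves r = 3. Remove 3 from h, s.
s has just one choice, so s = 7. Remove 7 from p.
t has just one choice, so t = 1.
h's domain is down to {6}, so h = 6.
That leaves p = 2.

h=6, p=2, q=4, r=3, s=7, t=1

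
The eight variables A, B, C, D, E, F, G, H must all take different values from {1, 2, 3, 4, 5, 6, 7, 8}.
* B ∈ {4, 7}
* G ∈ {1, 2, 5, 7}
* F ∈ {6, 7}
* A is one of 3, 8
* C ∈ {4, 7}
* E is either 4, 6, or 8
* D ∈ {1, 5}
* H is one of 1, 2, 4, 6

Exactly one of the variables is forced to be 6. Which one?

Among the 8 variables, 3 fits only A (and all 8 values in {1, 2, 3, 4, 5, 6, 7, 8} must be used), so A = 3.
The 7 still-open variables together cover exactly {1, 2, 4, 5, 6, 7, 8} — 7 values for 7 variables — and 8 appears only in E's list, so E = 8.
B and C between them cover only {4, 7} — a naked pair. Remove those values from F, G, H.
So 6 goes to F.

F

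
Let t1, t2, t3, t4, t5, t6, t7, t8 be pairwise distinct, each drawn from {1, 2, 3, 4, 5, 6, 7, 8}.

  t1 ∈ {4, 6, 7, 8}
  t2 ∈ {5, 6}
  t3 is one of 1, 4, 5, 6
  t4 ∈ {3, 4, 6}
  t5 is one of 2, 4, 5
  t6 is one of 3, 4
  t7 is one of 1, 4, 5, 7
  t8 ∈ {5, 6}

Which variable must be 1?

t3

Among the 8 variables, 2 fits only t5 (and all 8 values in {1, 2, 3, 4, 5, 6, 7, 8} must be used), so t5 = 2.
The 7 still-open variables together cover exactly {1, 3, 4, 5, 6, 7, 8} — 7 values for 7 variables — and 8 appears only in t1's list, so t1 = 8.
The 6 still-open variables draw from only 6 values {1, 3, 4, 5, 6, 7}, so each is used; only t7 can be 7, hence t7 = 7.
The 5 still-open variables together cover exactly {1, 3, 4, 5, 6} — 5 values for 5 variables — and 1 appears only in t3's list, so t3 = 1.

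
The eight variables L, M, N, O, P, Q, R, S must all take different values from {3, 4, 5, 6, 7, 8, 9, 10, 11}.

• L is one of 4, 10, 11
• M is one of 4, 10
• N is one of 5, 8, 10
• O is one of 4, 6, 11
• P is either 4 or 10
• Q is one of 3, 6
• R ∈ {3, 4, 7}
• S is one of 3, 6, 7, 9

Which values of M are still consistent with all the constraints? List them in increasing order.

4, 10

The 2 variables M and P are confined to {4, 10}, which locks those values in; drop them from L, N, O, R.
That leaves L = 11. Remove 11 from O.
That leaves O = 6. Eliminate 6 elsewhere: Q, S.
Q's domain is down to {3}, so Q = 3. So R, S can't be 3.
That leaves R = 7. Remove 7 from S.
S must be 9 (only option left).
No further eliminations apply; M can still be any of 4, 10.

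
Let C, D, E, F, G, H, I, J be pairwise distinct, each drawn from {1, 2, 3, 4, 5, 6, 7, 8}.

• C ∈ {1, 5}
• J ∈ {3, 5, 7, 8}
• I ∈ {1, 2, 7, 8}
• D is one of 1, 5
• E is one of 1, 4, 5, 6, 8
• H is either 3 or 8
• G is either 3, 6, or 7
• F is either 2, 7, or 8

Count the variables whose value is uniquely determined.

2

The 8 variables draw from only 8 values {1, 2, 3, 4, 5, 6, 7, 8}, so each is used; only E can be 4, hence E = 4.
The 7 still-open variables together cover exactly {1, 2, 3, 5, 6, 7, 8} — 7 values for 7 variables — and 6 appears only in G's list, so G = 6.
C and D share exactly the 2 values {1, 5}; by pigeonhole those values go to them, so strike 1, 5 from I, J.
Determined: E=4, G=6. The other variables each still have more than one consistent value. That makes 2.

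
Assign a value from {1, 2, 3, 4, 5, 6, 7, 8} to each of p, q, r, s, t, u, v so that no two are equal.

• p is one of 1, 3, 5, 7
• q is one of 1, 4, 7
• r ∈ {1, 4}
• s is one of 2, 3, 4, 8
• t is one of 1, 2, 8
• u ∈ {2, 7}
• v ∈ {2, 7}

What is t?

8

The 7 variables together cover exactly {1, 2, 3, 4, 5, 7, 8} — 7 values for 7 variables — and 5 appears only in p's list, so p = 5.
The 6 still-open variables draw from only 6 values {1, 2, 3, 4, 7, 8}, so each is used; only s can be 3, hence s = 3.
The 5 still-open variables draw from only 5 values {1, 2, 4, 7, 8}, so each is used; only t can be 8, hence t = 8.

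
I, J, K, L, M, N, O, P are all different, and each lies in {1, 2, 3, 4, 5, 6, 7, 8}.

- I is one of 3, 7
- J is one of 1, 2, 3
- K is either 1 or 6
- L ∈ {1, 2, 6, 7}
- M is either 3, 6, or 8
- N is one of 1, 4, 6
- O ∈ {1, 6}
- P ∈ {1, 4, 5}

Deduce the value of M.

The 8 variables together cover exactly {1, 2, 3, 4, 5, 6, 7, 8} — 8 values for 8 variables — and 5 appears only in P's list, so P = 5.
The 7 still-open variables together cover exactly {1, 2, 3, 4, 6, 7, 8} — 7 values for 7 variables — and 4 appears only in N's list, so N = 4.
The 6 still-open variables draw from only 6 values {1, 2, 3, 6, 7, 8}, so each is used; only M can be 8, hence M = 8.

8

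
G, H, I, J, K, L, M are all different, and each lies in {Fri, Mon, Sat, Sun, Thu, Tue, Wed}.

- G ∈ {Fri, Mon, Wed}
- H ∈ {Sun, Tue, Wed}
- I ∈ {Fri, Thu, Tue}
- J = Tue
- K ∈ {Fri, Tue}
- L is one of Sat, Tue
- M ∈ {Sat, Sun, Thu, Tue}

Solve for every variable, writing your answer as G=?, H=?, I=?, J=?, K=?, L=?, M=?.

J must be Tue (only option left). Remove Tue from H, I, K, L, M.
That leaves K = Fri. So G, I can't be Fri.
L's domain is down to {Sat}, so L = Sat. Strike Sat from M.
I has just one choice, so I = Thu. Eliminate Thu elsewhere: M.
That leaves M = Sun. Remove Sun from H.
H has just one choice, so H = Wed. So G can't be Wed.
That leaves G = Mon.

G=Mon, H=Wed, I=Thu, J=Tue, K=Fri, L=Sat, M=Sun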